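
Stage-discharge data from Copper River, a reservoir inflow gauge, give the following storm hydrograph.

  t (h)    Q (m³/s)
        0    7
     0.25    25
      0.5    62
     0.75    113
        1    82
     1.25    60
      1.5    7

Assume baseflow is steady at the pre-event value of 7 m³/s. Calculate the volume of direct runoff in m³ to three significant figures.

Direct-runoff ordinates (Q − Q_b): 0.0, 18.0, 55.0, 106.0, 75.0, 53.0, 0.0 m³/s.
ΣQ_DR = 307.0 m³/s.
With Δt = 0.25 h = 900 s, V = ΣQ_DR · Δt = 307.0 × 900 = 2.76 × 10^5 m³.

V ≈ 2.76 × 10^5 m³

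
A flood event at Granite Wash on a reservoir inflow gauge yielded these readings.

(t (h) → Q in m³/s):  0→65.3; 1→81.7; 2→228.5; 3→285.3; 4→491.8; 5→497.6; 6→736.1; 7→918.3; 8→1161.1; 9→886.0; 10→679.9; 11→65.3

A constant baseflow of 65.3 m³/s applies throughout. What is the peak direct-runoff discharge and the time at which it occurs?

Q_p = 1095.8 m³/s at t = 8 h

Subtracting baseflow gives direct-runoff ordinates: 0.0, 16.4, 163.2, 220.0, 426.5, 432.3, 670.8, 853.0, 1095.8, 820.7, 614.6, 0.0 m³/s.
The maximum is 1095.8 m³/s, occurring at the reading for t = 8 h.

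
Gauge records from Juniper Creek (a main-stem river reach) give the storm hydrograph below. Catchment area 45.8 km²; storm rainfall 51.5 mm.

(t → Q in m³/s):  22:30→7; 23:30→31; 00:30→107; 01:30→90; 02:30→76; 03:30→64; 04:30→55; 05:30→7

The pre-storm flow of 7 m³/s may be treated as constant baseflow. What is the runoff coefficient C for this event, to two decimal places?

ΣQ_DR = 381.0 m³/s; V = ΣQ_DR·Δt = 1.372 × 10^6 m³.
Runoff depth d = V / A = 29.95 mm.
C = d / P = 29.95 / 51.5 = 0.58.

C ≈ 0.58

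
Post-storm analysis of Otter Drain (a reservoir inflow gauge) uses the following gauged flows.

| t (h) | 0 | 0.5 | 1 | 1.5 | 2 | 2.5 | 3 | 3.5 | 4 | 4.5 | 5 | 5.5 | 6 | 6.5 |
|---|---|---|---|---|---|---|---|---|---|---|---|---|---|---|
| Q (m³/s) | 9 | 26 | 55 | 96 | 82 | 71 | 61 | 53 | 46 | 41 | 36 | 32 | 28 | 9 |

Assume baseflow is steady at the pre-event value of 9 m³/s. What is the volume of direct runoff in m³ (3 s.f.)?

V ≈ 9.34 × 10^5 m³

Direct-runoff ordinates (Q − Q_b): 0.0, 17.0, 46.0, 87.0, 73.0, 62.0, 52.0, 44.0, 37.0, 32.0, 27.0, 23.0, 19.0, 0.0 m³/s.
ΣQ_DR = 519.0 m³/s.
With Δt = 0.5 h = 1800 s, V = ΣQ_DR · Δt = 519.0 × 1800 = 9.34 × 10^5 m³.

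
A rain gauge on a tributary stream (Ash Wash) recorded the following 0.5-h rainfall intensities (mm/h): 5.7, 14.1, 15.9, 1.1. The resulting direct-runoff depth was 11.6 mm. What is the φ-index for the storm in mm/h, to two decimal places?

φ ≈ 4.17 mm/h

Only the 3 blocks with intensity above φ contribute runoff: 5.7, 14.1, 15.9 mm/h.
Σ(I−φ)·Δt = d  ⇒  (5.7+14.1+15.9 − 3φ)·0.5 = 11.6
φ = (35.70 − 11.6/0.5) / 3 = 4.17 mm/h.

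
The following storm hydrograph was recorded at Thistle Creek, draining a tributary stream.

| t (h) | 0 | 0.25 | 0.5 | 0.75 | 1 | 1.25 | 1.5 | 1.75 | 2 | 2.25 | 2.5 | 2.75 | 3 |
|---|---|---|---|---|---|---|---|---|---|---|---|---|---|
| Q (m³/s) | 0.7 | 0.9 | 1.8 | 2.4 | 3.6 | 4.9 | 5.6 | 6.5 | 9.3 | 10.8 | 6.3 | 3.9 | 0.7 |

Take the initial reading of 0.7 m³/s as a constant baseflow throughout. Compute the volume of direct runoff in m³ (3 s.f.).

V ≈ 43500 m³

Direct-runoff ordinates (Q − Q_b): 0.0, 0.2, 1.1, 1.7, 2.9, 4.2, 4.9, 5.8, 8.6, 10.1, 5.6, 3.2, 0.0 m³/s.
ΣQ_DR = 48.30 m³/s.
With Δt = 0.25 h = 900 s, V = ΣQ_DR · Δt = 48.30 × 900 = 43500 m³.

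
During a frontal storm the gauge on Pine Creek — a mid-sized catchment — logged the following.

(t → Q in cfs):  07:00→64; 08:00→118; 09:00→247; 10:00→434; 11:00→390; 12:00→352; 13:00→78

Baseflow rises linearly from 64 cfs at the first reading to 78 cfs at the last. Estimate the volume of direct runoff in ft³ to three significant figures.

V ≈ 4.27 × 10^6 ft³

Direct-runoff ordinates (Q − Q_b): 0.00, 51.67, 178.33, 363.00, 316.67, 276.33, 0.00 cfs.
ΣQ_DR = 1186 cfs.
With Δt = 1 h = 3600 s, V = ΣQ_DR · Δt = 1186 × 3600 = 4.27 × 10^6 ft³.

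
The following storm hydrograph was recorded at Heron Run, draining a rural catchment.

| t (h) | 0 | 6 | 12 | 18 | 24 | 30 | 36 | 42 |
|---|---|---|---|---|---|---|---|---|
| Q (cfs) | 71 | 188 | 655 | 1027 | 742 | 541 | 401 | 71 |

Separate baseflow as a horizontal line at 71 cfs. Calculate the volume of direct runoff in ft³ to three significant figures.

V ≈ 6.76 × 10^7 ft³

Direct-runoff ordinates (Q − Q_b): 0.0, 117.0, 584.0, 956.0, 671.0, 470.0, 330.0, 0.0 cfs.
ΣQ_DR = 3128 cfs.
With Δt = 6 h = 21600 s, V = ΣQ_DR · Δt = 3128 × 21600 = 6.76 × 10^7 ft³.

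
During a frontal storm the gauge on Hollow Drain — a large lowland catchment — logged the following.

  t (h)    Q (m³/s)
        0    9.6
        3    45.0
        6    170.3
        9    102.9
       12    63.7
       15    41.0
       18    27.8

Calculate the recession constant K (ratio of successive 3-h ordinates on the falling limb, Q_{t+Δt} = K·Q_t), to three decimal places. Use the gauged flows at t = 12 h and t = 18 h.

K ≈ 0.661

Using the recession-limb readings at t = 12 h and t = 18 h: Q falls from 63.7 to 27.8 m³/s over 2 intervals.
K = (Q₂/Q₁)^(1/2) = (27.8/63.7)^(1/2) = 0.661.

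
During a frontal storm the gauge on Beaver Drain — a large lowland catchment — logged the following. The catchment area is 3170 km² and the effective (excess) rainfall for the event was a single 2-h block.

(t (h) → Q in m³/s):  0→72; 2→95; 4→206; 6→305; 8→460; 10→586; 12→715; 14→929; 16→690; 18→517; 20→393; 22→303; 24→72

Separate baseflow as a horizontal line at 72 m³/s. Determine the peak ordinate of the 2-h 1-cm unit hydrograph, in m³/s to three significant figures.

U_p ≈ 856 m³/s

Direct runoff: 0.0, 23.0, 134.0, 233.0, 388.0, 514.0, 643.0, 857.0, 618.0, 445.0, 321.0, 231.0, 0.0 m³/s; ΣQ_DR = 4407 m³/s, peak = 857.0 m³/s.
Runoff depth d = ΣQ_DR·Δt / A = 4407 × 7200 / (3170 km²) = 10.01 mm.
The 1-cm UH is the DRH scaled by (10 mm)/d, so U_p = 857.0 × 10/10.01 = 856 m³/s.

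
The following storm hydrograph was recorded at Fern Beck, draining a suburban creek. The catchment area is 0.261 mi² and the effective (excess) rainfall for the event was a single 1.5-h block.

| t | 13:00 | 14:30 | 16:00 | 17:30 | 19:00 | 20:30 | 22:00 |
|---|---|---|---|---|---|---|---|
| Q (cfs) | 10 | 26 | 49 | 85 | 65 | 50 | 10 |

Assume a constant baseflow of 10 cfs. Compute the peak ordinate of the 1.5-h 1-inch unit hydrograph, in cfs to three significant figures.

Direct runoff: 0.0, 16.0, 39.0, 75.0, 55.0, 40.0, 0.0 cfs; ΣQ_DR = 225.0 cfs, peak = 75.0 cfs.
Runoff depth d = ΣQ_DR·Δt / A = 225.0 × 5400 / (0.261 mi²) = 2.004 in.
The 1-inch UH is the DRH scaled by (1 in)/d, so U_p = 75.0 × 1/2.004 = 37.4 cfs.

U_p ≈ 37.4 cfs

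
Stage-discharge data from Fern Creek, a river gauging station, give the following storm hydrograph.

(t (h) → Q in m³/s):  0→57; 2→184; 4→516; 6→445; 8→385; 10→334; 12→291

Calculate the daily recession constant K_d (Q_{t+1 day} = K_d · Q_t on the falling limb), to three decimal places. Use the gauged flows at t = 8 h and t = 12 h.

K_d ≈ 0.186

Between t = 8 h and t = 12 h the flow falls from 385 to 291 m³/s over 2×2 h = 4 h.
Per-interval ratio K = (291/385)^(1/2) = 0.8694; K_d = K^(24/2) = 0.186.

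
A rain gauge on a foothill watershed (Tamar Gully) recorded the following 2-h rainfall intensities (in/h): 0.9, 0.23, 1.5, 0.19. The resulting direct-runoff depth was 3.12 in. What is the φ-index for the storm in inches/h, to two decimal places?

φ ≈ 0.42 in/h

Only the 2 blocks with intensity above φ contribute runoff: 0.9, 1.5 in/h.
Σ(I−φ)·Δt = d  ⇒  (0.9+1.5 − 2φ)·2 = 3.12
φ = (2.400 − 3.12/2) / 2 = 0.42 in/h.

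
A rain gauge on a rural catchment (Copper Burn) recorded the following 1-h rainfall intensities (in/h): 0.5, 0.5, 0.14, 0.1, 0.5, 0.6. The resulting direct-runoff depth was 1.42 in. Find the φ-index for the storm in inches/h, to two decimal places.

Only the 4 blocks with intensity above φ contribute runoff: 0.5, 0.5, 0.5, 0.6 in/h.
Σ(I−φ)·Δt = d  ⇒  (0.5+0.5+0.5+0.6 − 4φ)·1 = 1.42
φ = (2.100 − 1.42/1) / 4 = 0.17 in/h.

φ ≈ 0.17 in/h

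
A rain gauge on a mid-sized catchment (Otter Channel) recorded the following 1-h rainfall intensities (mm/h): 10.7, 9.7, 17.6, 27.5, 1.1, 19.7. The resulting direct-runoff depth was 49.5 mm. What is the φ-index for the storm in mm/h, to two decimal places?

φ ≈ 7.14 mm/h

Only the 5 blocks with intensity above φ contribute runoff: 10.7, 9.7, 17.6, 27.5, 19.7 mm/h.
Σ(I−φ)·Δt = d  ⇒  (10.7+9.7+17.6+27.5+19.7 − 5φ)·1 = 49.5
φ = (85.20 − 49.5/1) / 5 = 7.14 mm/h.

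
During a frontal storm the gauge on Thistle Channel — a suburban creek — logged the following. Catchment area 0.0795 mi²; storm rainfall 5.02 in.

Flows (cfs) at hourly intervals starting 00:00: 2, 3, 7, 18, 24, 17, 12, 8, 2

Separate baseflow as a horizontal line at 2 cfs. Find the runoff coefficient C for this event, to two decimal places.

C ≈ 0.29

ΣQ_DR = 75.00 cfs; V = ΣQ_DR·Δt = 2.700 × 10^5 ft³.
Runoff depth d = V / A = 1.462 in.
C = d / P = 1.462 / 5.02 = 0.29.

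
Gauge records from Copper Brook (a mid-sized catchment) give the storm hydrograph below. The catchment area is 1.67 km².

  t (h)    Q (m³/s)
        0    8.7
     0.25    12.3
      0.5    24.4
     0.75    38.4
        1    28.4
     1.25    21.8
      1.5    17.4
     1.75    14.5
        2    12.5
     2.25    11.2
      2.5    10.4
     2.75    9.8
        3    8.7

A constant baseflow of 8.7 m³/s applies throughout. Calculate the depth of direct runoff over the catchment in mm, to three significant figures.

Direct runoff: 0.0, 3.6, 15.7, 29.7, 19.7, 13.1, 8.7, 5.8, 3.8, 2.5, 1.7, 1.1, 0.0 m³/s; ΣQ_DR = 105.4 m³/s.
V = ΣQ_DR · Δt = 105.4 × 900 s = 94860 m³.
Over A = 1.67 km², depth = V / A = 56.8 mm.

d ≈ 56.8 mm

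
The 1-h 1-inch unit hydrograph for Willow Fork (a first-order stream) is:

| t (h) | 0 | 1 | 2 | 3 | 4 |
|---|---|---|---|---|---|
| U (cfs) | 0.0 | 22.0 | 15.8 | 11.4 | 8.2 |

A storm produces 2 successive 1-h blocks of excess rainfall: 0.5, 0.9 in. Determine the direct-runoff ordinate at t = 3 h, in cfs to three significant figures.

Q ≈ 19.9 cfs

By discrete convolution, Q_j = Σ (P_i / 1 in) · U_{j−i}.
At t = 3 h (j=3): Q = (0.5/1)·11.4 + (0.9/1)·15.8 = 19.9 cfs.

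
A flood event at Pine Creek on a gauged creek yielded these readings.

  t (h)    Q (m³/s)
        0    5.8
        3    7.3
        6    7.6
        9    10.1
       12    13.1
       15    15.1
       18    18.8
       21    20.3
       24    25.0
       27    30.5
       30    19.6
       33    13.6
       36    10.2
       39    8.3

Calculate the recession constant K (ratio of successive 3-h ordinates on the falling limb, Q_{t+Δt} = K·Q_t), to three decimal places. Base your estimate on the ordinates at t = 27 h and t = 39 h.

Using the recession-limb readings at t = 27 h and t = 39 h: Q falls from 30.5 to 8.3 m³/s over 4 intervals.
K = (Q₂/Q₁)^(1/4) = (8.3/30.5)^(1/4) = 0.722.

K ≈ 0.722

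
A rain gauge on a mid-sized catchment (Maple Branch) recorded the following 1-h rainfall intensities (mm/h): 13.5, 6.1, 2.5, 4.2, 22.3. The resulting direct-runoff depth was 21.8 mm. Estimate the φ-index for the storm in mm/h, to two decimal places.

Only the 2 blocks with intensity above φ contribute runoff: 13.5, 22.3 mm/h.
Σ(I−φ)·Δt = d  ⇒  (13.5+22.3 − 2φ)·1 = 21.8
φ = (35.80 − 21.8/1) / 2 = 7.00 mm/h.

φ ≈ 7.00 mm/h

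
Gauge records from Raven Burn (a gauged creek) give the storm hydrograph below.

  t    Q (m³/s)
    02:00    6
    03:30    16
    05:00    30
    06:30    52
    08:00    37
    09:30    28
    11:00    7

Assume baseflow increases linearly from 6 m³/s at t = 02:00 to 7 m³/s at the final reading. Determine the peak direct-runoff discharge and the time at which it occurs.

Q_p = 45.50 m³/s at t = 06:30

Subtracting baseflow gives direct-runoff ordinates: 0.00, 9.83, 23.67, 45.50, 30.33, 21.17, 0.00 m³/s.
The maximum is 45.50 m³/s, occurring at the reading for t = 06:30.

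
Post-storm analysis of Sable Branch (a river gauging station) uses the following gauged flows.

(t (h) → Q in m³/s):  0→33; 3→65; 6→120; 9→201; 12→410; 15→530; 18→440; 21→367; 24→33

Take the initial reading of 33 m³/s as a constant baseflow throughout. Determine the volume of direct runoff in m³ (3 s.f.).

V ≈ 2.05 × 10^7 m³

Direct-runoff ordinates (Q − Q_b): 0.0, 32.0, 87.0, 168.0, 377.0, 497.0, 407.0, 334.0, 0.0 m³/s.
ΣQ_DR = 1902 m³/s.
With Δt = 3 h = 10800 s, V = ΣQ_DR · Δt = 1902 × 10800 = 2.05 × 10^7 m³.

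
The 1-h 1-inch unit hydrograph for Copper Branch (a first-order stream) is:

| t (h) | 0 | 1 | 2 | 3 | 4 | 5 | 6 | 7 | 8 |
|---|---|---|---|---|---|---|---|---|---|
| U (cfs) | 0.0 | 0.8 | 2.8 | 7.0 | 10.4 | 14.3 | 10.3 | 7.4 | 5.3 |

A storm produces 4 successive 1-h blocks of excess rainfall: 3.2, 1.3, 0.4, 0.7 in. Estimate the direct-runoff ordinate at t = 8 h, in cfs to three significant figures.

Q ≈ 40.7 cfs

By discrete convolution, Q_j = Σ (P_i / 1 in) · U_{j−i}.
At t = 8 h (j=8): Q = (3.2/1)·5.3 + (1.3/1)·7.4 + (0.4/1)·10.3 + (0.7/1)·14.3 = 40.7 cfs.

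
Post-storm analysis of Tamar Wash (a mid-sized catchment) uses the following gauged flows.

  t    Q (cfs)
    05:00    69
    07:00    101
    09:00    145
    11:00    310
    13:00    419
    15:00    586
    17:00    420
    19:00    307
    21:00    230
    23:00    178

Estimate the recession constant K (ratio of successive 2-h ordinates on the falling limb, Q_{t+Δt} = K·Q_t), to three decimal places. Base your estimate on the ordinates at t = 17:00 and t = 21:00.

Using the recession-limb readings at t = 17:00 and t = 21:00: Q falls from 420 to 230 cfs over 2 intervals.
K = (Q₂/Q₁)^(1/2) = (230/420)^(1/2) = 0.740.

K ≈ 0.740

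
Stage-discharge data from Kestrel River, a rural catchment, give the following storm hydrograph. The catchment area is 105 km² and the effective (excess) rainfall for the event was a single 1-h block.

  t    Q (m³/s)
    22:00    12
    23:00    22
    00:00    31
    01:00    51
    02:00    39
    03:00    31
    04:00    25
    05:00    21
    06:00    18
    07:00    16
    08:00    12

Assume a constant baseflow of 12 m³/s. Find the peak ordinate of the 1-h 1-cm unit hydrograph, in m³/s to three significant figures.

U_p ≈ 77.9 m³/s

Direct runoff: 0.0, 10.0, 19.0, 39.0, 27.0, 19.0, 13.0, 9.0, 6.0, 4.0, 0.0 m³/s; ΣQ_DR = 146.0 m³/s, peak = 39.0 m³/s.
Runoff depth d = ΣQ_DR·Δt / A = 146.0 × 3600 / (105 km²) = 5.006 mm.
The 1-cm UH is the DRH scaled by (10 mm)/d, so U_p = 39.0 × 10/5.006 = 77.9 m³/s.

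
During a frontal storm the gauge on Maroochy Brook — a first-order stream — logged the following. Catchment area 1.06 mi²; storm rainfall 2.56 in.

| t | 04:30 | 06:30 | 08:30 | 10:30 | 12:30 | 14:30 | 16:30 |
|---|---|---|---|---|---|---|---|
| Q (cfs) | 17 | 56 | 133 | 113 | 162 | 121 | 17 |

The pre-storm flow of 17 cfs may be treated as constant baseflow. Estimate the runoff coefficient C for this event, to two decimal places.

C ≈ 0.57

ΣQ_DR = 500.0 cfs; V = ΣQ_DR·Δt = 3.600 × 10^6 ft³.
Runoff depth d = V / A = 1.462 in.
C = d / P = 1.462 / 2.56 = 0.57.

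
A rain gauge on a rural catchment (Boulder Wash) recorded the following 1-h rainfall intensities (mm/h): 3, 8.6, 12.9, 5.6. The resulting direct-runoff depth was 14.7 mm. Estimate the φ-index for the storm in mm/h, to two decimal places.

φ ≈ 4.13 mm/h

Only the 3 blocks with intensity above φ contribute runoff: 8.6, 12.9, 5.6 mm/h.
Σ(I−φ)·Δt = d  ⇒  (8.6+12.9+5.6 − 3φ)·1 = 14.7
φ = (27.10 − 14.7/1) / 3 = 4.13 mm/h.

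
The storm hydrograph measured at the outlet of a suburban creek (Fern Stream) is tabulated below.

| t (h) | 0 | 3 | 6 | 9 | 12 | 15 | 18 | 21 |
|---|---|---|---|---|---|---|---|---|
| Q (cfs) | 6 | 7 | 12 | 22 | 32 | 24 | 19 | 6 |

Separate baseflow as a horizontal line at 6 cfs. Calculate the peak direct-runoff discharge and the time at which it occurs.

Subtracting baseflow gives direct-runoff ordinates: 0.0, 1.0, 6.0, 16.0, 26.0, 18.0, 13.0, 0.0 cfs.
The maximum is 26.0 cfs, occurring at the reading for t = 12 h.

Q_p = 26.0 cfs at t = 12 h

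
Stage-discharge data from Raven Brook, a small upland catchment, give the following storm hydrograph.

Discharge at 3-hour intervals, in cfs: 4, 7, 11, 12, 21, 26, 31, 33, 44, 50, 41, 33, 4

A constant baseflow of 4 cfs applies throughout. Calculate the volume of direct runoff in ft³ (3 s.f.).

V ≈ 2.86 × 10^6 ft³

Direct-runoff ordinates (Q − Q_b): 0.0, 3.0, 7.0, 8.0, 17.0, 22.0, 27.0, 29.0, 40.0, 46.0, 37.0, 29.0, 0.0 cfs.
ΣQ_DR = 265.0 cfs.
With Δt = 3 h = 10800 s, V = ΣQ_DR · Δt = 265.0 × 10800 = 2.86 × 10^6 ft³.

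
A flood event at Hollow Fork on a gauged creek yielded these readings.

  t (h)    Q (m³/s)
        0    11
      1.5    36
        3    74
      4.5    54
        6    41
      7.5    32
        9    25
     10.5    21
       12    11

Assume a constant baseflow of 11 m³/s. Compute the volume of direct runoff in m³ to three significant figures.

Direct-runoff ordinates (Q − Q_b): 0.0, 25.0, 63.0, 43.0, 30.0, 21.0, 14.0, 10.0, 0.0 m³/s.
ΣQ_DR = 206.0 m³/s.
With Δt = 1.5 h = 5400 s, V = ΣQ_DR · Δt = 206.0 × 5400 = 1.11 × 10^6 m³.

V ≈ 1.11 × 10^6 m³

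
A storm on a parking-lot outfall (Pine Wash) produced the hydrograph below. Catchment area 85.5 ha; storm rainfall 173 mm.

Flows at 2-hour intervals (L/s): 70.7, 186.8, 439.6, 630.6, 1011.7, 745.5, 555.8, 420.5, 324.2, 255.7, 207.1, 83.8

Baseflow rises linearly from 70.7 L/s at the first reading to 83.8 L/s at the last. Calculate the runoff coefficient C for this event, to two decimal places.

C ≈ 0.19

ΣQ_DR = 4005 L/s; V = ΣQ_DR·Δt = 2.884 × 10^7 L.
Runoff depth d = V / A = 33.73 mm.
C = d / P = 33.73 / 173 = 0.19.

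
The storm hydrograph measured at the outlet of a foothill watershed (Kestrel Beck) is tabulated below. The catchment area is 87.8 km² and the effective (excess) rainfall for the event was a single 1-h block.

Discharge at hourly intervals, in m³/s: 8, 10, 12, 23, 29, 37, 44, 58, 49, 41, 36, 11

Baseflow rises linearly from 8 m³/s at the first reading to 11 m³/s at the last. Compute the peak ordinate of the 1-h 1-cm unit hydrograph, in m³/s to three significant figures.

U_p ≈ 48.1 m³/s

Direct runoff: 0.00, 1.73, 3.45, 14.18, 19.91, 27.64, 34.36, 48.09, 38.82, 30.55, 25.27, 0.00 m³/s; ΣQ_DR = 244.0 m³/s, peak = 48.09 m³/s.
Runoff depth d = ΣQ_DR·Δt / A = 244.0 × 3600 / (87.8 km²) = 10.00 mm.
The 1-cm UH is the DRH scaled by (10 mm)/d, so U_p = 48.09 × 10/10.00 = 48.1 m³/s.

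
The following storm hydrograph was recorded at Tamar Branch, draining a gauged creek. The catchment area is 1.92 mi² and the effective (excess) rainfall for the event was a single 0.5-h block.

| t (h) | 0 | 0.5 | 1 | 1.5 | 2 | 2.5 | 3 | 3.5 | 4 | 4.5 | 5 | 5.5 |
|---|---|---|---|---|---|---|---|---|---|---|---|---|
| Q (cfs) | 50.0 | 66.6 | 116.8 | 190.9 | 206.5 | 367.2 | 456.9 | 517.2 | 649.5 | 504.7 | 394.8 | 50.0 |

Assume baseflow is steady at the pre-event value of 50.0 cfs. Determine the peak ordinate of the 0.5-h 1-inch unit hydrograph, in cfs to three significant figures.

U_p ≈ 500 cfs

Direct runoff: 0.0, 16.6, 66.8, 140.9, 156.5, 317.2, 406.9, 467.2, 599.5, 454.7, 344.8, 0.0 cfs; ΣQ_DR = 2971 cfs, peak = 599.5 cfs.
Runoff depth d = ΣQ_DR·Δt / A = 2971 × 1800 / (1.92 mi²) = 1.199 in.
The 1-inch UH is the DRH scaled by (1 in)/d, so U_p = 599.5 × 1/1.199 = 500 cfs.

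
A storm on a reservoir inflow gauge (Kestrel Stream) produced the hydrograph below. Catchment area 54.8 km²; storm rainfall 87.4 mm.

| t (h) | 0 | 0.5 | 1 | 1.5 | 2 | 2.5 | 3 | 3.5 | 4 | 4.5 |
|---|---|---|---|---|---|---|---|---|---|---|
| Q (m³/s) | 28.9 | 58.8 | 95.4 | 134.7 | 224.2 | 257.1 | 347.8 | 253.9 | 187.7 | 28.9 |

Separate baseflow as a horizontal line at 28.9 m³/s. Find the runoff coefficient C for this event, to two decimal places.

ΣQ_DR = 1328 m³/s; V = ΣQ_DR·Δt = 2.391 × 10^6 m³.
Runoff depth d = V / A = 43.63 mm.
C = d / P = 43.63 / 87.4 = 0.50.

C ≈ 0.50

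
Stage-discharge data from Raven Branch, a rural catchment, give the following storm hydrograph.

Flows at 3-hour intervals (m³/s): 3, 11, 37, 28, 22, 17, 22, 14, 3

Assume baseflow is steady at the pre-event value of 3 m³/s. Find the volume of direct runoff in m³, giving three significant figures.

Direct-runoff ordinates (Q − Q_b): 0.0, 8.0, 34.0, 25.0, 19.0, 14.0, 19.0, 11.0, 0.0 m³/s.
ΣQ_DR = 130.0 m³/s.
With Δt = 3 h = 10800 s, V = ΣQ_DR · Δt = 130.0 × 10800 = 1.40 × 10^6 m³.

V ≈ 1.40 × 10^6 m³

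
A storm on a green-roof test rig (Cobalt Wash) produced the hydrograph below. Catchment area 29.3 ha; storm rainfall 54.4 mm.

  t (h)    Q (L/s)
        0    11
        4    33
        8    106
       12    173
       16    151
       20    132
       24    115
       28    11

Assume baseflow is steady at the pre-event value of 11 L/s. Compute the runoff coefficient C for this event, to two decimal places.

ΣQ_DR = 644.0 L/s; V = ΣQ_DR·Δt = 9.274 × 10^6 L.
Runoff depth d = V / A = 31.65 mm.
C = d / P = 31.65 / 54.4 = 0.58.

C ≈ 0.58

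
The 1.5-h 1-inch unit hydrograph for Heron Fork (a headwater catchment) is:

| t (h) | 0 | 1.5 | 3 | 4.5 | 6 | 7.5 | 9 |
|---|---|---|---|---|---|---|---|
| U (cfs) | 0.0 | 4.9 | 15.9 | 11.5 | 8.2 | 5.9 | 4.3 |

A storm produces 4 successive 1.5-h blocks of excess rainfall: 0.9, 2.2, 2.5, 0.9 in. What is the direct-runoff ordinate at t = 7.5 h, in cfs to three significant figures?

Q ≈ 66.4 cfs

By discrete convolution, Q_j = Σ (P_i / 1 in) · U_{j−i}.
At t = 7.5 h (j=5): Q = (0.9/1)·5.9 + (2.2/1)·8.2 + (2.5/1)·11.5 + (0.9/1)·15.9 = 66.4 cfs.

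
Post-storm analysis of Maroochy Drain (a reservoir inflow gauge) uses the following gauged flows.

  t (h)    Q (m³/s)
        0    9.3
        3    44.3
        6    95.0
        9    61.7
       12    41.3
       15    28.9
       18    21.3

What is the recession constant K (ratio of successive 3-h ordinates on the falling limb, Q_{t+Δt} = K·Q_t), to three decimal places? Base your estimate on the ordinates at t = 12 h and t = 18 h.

Using the recession-limb readings at t = 12 h and t = 18 h: Q falls from 41.3 to 21.3 m³/s over 2 intervals.
K = (Q₂/Q₁)^(1/2) = (21.3/41.3)^(1/2) = 0.718.

K ≈ 0.718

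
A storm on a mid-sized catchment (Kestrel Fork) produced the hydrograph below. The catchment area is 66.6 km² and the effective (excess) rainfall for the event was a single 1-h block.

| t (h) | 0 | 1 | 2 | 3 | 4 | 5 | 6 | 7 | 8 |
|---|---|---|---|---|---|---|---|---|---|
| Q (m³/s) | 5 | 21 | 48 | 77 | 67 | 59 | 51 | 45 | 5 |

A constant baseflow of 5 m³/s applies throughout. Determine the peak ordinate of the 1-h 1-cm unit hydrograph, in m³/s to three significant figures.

U_p ≈ 40.0 m³/s

Direct runoff: 0.0, 16.0, 43.0, 72.0, 62.0, 54.0, 46.0, 40.0, 0.0 m³/s; ΣQ_DR = 333.0 m³/s, peak = 72.0 m³/s.
Runoff depth d = ΣQ_DR·Δt / A = 333.0 × 3600 / (66.6 km²) = 18.00 mm.
The 1-cm UH is the DRH scaled by (10 mm)/d, so U_p = 72.0 × 10/18.00 = 40.0 m³/s.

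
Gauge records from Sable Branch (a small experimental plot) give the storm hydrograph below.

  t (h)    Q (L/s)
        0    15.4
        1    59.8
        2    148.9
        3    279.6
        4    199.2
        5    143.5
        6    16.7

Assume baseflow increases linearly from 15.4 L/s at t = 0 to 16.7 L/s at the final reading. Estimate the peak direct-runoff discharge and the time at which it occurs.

Subtracting baseflow gives direct-runoff ordinates: 0.00, 44.18, 133.07, 263.55, 182.93, 127.02, 0.00 L/s.
The maximum is 263.55 L/s, occurring at the reading for t = 3 h.

Q_p = 263.55 L/s at t = 3 h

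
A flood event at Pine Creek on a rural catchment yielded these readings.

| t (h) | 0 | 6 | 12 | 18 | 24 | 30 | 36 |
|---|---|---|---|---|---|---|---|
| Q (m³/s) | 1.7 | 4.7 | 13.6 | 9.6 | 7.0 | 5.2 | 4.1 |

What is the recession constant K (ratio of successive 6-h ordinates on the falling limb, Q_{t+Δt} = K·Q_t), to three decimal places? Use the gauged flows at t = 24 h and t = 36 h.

Using the recession-limb readings at t = 24 h and t = 36 h: Q falls from 7.0 to 4.1 m³/s over 2 intervals.
K = (Q₂/Q₁)^(1/2) = (4.1/7.0)^(1/2) = 0.765.

K ≈ 0.765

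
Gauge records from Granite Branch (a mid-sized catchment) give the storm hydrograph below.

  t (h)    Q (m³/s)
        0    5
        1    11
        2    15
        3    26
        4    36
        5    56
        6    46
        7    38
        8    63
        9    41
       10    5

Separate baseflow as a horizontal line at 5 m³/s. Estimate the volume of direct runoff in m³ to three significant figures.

V ≈ 1.03 × 10^6 m³

Direct-runoff ordinates (Q − Q_b): 0.0, 6.0, 10.0, 21.0, 31.0, 51.0, 41.0, 33.0, 58.0, 36.0, 0.0 m³/s.
ΣQ_DR = 287.0 m³/s.
With Δt = 1 h = 3600 s, V = ΣQ_DR · Δt = 287.0 × 3600 = 1.03 × 10^6 m³.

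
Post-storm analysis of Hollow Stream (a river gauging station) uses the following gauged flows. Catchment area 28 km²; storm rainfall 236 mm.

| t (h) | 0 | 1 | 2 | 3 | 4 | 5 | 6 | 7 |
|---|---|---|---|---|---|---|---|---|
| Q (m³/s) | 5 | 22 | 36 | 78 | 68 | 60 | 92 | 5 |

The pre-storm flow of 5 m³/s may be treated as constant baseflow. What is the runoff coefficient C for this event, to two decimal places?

C ≈ 0.18

ΣQ_DR = 326.0 m³/s; V = ΣQ_DR·Δt = 1.174 × 10^6 m³.
Runoff depth d = V / A = 41.91 mm.
C = d / P = 41.91 / 236 = 0.18.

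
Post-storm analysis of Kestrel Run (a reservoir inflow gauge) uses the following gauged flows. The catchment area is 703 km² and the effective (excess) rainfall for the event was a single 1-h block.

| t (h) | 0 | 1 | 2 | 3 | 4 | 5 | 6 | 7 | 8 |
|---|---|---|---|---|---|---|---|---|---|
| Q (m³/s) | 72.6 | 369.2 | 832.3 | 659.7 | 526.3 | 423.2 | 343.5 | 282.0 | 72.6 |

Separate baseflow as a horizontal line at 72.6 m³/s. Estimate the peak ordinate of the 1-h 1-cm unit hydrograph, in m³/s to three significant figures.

U_p ≈ 507 m³/s

Direct runoff: 0.0, 296.6, 759.7, 587.1, 453.7, 350.6, 270.9, 209.4, 0.0 m³/s; ΣQ_DR = 2928 m³/s, peak = 759.7 m³/s.
Runoff depth d = ΣQ_DR·Δt / A = 2928 × 3600 / (703 km²) = 14.99 mm.
The 1-cm UH is the DRH scaled by (10 mm)/d, so U_p = 759.7 × 10/14.99 = 507 m³/s.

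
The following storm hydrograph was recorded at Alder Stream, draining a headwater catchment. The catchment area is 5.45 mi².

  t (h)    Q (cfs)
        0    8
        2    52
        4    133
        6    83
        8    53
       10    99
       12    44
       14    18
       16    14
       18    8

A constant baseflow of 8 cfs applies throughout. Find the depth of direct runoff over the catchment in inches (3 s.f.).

d ≈ 0.246 in

Direct runoff: 0.0, 44.0, 125.0, 75.0, 45.0, 91.0, 36.0, 10.0, 6.0, 0.0 cfs; ΣQ_DR = 432.0 cfs.
V = ΣQ_DR · Δt = 432.0 × 7200 s = 3.110 × 10^6 ft³.
Over A = 5.45 mi², depth = V / A = 0.246 in.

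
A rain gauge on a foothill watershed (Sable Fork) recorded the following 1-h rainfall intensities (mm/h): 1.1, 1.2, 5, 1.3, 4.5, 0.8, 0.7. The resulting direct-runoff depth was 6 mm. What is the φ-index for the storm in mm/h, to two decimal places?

φ ≈ 1.75 mm/h

Only the 2 blocks with intensity above φ contribute runoff: 5, 4.5 mm/h.
Σ(I−φ)·Δt = d  ⇒  (5+4.5 − 2φ)·1 = 6
φ = (9.500 − 6/1) / 2 = 1.75 mm/h.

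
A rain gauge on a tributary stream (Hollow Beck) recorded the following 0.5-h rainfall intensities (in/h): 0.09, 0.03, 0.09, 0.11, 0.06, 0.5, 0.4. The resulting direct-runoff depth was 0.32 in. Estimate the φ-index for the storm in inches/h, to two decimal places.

φ ≈ 0.13 in/h

Only the 2 blocks with intensity above φ contribute runoff: 0.5, 0.4 in/h.
Σ(I−φ)·Δt = d  ⇒  (0.5+0.4 − 2φ)·0.5 = 0.32
φ = (0.9000 − 0.32/0.5) / 2 = 0.13 in/h.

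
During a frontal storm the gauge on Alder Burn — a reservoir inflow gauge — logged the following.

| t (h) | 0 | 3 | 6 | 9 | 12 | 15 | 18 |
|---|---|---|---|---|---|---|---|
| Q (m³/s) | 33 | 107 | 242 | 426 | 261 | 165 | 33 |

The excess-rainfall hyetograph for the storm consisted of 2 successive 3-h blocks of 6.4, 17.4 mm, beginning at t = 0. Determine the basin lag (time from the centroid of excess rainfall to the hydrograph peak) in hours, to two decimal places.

Centroid of excess rainfall: t_c = Σ P_i·t̄_i / ΣP_i = 3.6933 h (block centres at 1.5, 4.5 h).
Hydrograph peak occurs at t = 9 h, so basin lag t_L = 9 − 3.6933 = 5.31 h.

t_L ≈ 5.31 h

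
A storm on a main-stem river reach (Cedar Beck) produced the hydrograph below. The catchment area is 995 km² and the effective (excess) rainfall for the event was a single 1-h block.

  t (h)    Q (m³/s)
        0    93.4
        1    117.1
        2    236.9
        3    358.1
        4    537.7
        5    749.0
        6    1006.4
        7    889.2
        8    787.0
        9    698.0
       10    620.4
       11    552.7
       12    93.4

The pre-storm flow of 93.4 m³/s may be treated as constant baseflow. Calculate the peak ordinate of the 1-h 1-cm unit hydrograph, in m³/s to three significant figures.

Direct runoff: 0.0, 23.7, 143.5, 264.7, 444.3, 655.6, 913.0, 795.8, 693.6, 604.6, 527.0, 459.3, 0.0 m³/s; ΣQ_DR = 5525 m³/s, peak = 913.0 m³/s.
Runoff depth d = ΣQ_DR·Δt / A = 5525 × 3600 / (995 km²) = 19.99 mm.
The 1-cm UH is the DRH scaled by (10 mm)/d, so U_p = 913.0 × 10/19.99 = 457 m³/s.

U_p ≈ 457 m³/s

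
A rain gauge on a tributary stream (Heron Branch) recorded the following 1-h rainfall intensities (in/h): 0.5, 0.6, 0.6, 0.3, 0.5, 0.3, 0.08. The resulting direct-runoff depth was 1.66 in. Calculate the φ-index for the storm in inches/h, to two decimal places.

φ ≈ 0.19 in/h

Only the 6 blocks with intensity above φ contribute runoff: 0.5, 0.6, 0.6, 0.3, 0.5, 0.3 in/h.
Σ(I−φ)·Δt = d  ⇒  (0.5+0.6+0.6+0.3+0.5+0.3 − 6φ)·1 = 1.66
φ = (2.800 − 1.66/1) / 6 = 0.19 in/h.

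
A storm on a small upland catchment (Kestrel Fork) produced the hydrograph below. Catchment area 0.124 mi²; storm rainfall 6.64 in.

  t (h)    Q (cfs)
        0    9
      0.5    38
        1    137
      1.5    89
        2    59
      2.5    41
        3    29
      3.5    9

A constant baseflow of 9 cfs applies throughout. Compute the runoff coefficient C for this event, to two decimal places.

C ≈ 0.32

ΣQ_DR = 339.0 cfs; V = ΣQ_DR·Δt = 6.102 × 10^5 ft³.
Runoff depth d = V / A = 2.118 in.
C = d / P = 2.118 / 6.64 = 0.32.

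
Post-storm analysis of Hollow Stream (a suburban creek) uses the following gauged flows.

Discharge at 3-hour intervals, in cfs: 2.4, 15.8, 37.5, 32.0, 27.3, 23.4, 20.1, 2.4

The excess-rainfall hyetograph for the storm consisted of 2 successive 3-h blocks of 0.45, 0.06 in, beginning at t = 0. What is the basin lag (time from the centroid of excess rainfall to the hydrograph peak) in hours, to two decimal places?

Centroid of excess rainfall: t_c = Σ P_i·t̄_i / ΣP_i = 1.8529 h (block centres at 1.5, 4.5 h).
Hydrograph peak occurs at t = 6 h, so basin lag t_L = 6 − 1.8529 = 4.15 h.

t_L ≈ 4.15 h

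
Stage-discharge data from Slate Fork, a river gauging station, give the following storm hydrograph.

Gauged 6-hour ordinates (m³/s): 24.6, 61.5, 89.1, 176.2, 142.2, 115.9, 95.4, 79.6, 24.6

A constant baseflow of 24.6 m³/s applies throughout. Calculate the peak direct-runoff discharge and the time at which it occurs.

Q_p = 151.6 m³/s at t = 18 h

Subtracting baseflow gives direct-runoff ordinates: 0.0, 36.9, 64.5, 151.6, 117.6, 91.3, 70.8, 55.0, 0.0 m³/s.
The maximum is 151.6 m³/s, occurring at the reading for t = 18 h.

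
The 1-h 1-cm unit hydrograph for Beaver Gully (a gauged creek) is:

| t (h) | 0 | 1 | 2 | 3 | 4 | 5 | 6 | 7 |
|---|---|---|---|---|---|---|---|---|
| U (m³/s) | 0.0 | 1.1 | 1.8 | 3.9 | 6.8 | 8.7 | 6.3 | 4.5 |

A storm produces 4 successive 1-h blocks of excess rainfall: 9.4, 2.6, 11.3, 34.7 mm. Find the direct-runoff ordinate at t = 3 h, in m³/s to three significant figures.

By discrete convolution, Q_j = Σ (P_i / 10 mm) · U_{j−i}.
At t = 3 h (j=3): Q = (9.4/10)·3.9 + (2.6/10)·1.8 + (11.3/10)·1.1 + (34.7/10)·0.0 = 5.38 m³/s.

Q ≈ 5.38 m³/s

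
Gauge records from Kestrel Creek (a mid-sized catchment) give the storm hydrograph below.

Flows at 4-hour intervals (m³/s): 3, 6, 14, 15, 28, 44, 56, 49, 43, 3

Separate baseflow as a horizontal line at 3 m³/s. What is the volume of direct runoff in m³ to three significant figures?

V ≈ 3.33 × 10^6 m³

Direct-runoff ordinates (Q − Q_b): 0.0, 3.0, 11.0, 12.0, 25.0, 41.0, 53.0, 46.0, 40.0, 0.0 m³/s.
ΣQ_DR = 231.0 m³/s.
With Δt = 4 h = 14400 s, V = ΣQ_DR · Δt = 231.0 × 14400 = 3.33 × 10^6 m³.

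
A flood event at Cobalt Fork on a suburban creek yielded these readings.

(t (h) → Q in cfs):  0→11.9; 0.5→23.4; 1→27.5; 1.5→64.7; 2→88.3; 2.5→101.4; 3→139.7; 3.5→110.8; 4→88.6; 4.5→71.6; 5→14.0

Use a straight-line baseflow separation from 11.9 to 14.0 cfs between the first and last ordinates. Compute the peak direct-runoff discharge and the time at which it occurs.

Subtracting baseflow gives direct-runoff ordinates: 0.00, 11.29, 15.18, 52.17, 75.56, 88.45, 126.54, 97.43, 75.02, 57.81, 0.00 cfs.
The maximum is 126.54 cfs, occurring at the reading for t = 3 h.

Q_p = 126.54 cfs at t = 3 h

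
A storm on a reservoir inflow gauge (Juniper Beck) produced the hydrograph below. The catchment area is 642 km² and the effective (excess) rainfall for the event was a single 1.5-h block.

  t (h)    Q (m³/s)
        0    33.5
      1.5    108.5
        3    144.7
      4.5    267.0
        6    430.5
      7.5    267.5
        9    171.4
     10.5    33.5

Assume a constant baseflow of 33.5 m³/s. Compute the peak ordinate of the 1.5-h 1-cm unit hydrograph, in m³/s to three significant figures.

U_p ≈ 397 m³/s

Direct runoff: 0.0, 75.0, 111.2, 233.5, 397.0, 234.0, 137.9, 0.0 m³/s; ΣQ_DR = 1189 m³/s, peak = 397.0 m³/s.
Runoff depth d = ΣQ_DR·Δt / A = 1189 × 5400 / (642 km²) = 9.998 mm.
The 1-cm UH is the DRH scaled by (10 mm)/d, so U_p = 397.0 × 10/9.998 = 397 m³/s.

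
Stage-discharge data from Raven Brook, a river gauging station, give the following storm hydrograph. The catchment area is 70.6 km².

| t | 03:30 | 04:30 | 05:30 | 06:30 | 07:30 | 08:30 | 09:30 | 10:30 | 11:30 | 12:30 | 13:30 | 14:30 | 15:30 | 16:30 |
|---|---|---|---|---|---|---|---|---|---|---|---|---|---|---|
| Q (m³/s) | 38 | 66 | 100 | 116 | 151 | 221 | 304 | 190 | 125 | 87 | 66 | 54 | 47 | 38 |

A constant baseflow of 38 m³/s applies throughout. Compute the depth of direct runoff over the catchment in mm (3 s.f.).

Direct runoff: 0.0, 28.0, 62.0, 78.0, 113.0, 183.0, 266.0, 152.0, 87.0, 49.0, 28.0, 16.0, 9.0, 0.0 m³/s; ΣQ_DR = 1071 m³/s.
V = ΣQ_DR · Δt = 1071 × 3600 s = 3.856 × 10^6 m³.
Over A = 70.6 km², depth = V / A = 54.6 mm.

d ≈ 54.6 mm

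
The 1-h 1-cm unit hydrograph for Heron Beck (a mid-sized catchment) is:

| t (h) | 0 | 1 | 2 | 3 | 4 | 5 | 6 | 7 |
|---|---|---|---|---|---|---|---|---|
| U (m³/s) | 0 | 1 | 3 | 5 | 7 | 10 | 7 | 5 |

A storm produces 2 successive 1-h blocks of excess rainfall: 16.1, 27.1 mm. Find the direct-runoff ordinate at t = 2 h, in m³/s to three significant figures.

Q ≈ 7.54 m³/s

By discrete convolution, Q_j = Σ (P_i / 10 mm) · U_{j−i}.
At t = 2 h (j=2): Q = (16.1/10)·3 + (27.1/10)·1 = 7.54 m³/s.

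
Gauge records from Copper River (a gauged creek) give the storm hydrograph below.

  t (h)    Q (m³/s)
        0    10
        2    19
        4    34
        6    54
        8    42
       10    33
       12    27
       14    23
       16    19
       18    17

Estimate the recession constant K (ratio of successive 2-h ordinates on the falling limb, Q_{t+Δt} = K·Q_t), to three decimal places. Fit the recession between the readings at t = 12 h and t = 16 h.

K ≈ 0.839

Using the recession-limb readings at t = 12 h and t = 16 h: Q falls from 27 to 19 m³/s over 2 intervals.
K = (Q₂/Q₁)^(1/2) = (19/27)^(1/2) = 0.839.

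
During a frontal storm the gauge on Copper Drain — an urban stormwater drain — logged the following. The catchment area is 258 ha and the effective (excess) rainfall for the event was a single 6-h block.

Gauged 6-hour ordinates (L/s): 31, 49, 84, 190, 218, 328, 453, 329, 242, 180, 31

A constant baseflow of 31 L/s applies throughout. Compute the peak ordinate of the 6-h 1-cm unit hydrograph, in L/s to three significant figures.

U_p ≈ 281 L/s

Direct runoff: 0.0, 18.0, 53.0, 159.0, 187.0, 297.0, 422.0, 298.0, 211.0, 149.0, 0.0 L/s; ΣQ_DR = 1794 L/s, peak = 422.0 L/s.
Runoff depth d = ΣQ_DR·Δt / A = 1794 × 21600 / (258 ha) = 15.02 mm.
The 1-cm UH is the DRH scaled by (10 mm)/d, so U_p = 422.0 × 10/15.02 = 281 L/s.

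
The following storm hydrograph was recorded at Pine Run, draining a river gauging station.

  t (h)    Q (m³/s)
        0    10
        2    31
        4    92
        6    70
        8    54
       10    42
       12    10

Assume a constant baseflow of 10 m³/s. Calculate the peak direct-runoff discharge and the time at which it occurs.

Subtracting baseflow gives direct-runoff ordinates: 0.0, 21.0, 82.0, 60.0, 44.0, 32.0, 0.0 m³/s.
The maximum is 82.0 m³/s, occurring at the reading for t = 4 h.

Q_p = 82.0 m³/s at t = 4 h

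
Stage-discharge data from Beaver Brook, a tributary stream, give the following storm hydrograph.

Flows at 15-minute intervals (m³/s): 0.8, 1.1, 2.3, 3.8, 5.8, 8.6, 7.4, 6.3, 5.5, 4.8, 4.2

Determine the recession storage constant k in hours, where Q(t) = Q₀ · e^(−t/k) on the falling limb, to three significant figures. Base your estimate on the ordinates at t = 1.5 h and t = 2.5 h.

k ≈ 1.77 h

On the falling limb, Q drops from 7.4 to 4.2 m³/s between t = 1.5 h and t = 2.5 h (Δt = 1 h).
k = −Δt / ln(Q₂/Q₁) = −1 / ln(4.2/7.4) = 1.77 h.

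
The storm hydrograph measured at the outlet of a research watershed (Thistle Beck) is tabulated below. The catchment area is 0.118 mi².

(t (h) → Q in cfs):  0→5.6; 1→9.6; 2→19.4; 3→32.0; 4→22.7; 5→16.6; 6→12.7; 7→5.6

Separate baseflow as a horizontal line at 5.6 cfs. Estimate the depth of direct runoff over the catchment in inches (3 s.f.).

Direct runoff: 0.0, 4.0, 13.8, 26.4, 17.1, 11.0, 7.1, 0.0 cfs; ΣQ_DR = 79.40 cfs.
V = ΣQ_DR · Δt = 79.40 × 3600 s = 2.858 × 10^5 ft³.
Over A = 0.118 mi², depth = V / A = 1.04 in.

d ≈ 1.04 in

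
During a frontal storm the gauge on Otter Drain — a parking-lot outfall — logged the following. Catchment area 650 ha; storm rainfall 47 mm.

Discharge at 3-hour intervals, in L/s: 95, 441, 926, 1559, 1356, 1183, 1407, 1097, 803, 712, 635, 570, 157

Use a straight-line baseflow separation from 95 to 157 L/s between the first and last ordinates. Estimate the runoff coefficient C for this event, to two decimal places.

ΣQ_DR = 9303 L/s; V = ΣQ_DR·Δt = 1.005 × 10^8 L.
Runoff depth d = V / A = 15.46 mm.
C = d / P = 15.46 / 47 = 0.33.

C ≈ 0.33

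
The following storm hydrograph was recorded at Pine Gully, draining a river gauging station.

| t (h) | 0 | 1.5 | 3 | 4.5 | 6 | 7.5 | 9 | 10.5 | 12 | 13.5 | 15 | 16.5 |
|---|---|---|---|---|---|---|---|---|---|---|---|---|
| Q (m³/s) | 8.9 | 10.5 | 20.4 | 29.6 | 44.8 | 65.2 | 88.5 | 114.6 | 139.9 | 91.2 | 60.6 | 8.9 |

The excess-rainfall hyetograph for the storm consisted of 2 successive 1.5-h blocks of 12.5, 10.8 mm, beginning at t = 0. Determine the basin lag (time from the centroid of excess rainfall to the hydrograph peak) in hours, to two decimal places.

Centroid of excess rainfall: t_c = Σ P_i·t̄_i / ΣP_i = 1.4453 h (block centres at 0.75, 2.25 h).
Hydrograph peak occurs at t = 12 h, so basin lag t_L = 12 − 1.4453 = 10.55 h.

t_L ≈ 10.55 h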